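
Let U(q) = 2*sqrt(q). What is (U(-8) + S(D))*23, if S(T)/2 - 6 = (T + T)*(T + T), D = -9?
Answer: 15180 + 92*I*sqrt(2) ≈ 15180.0 + 130.11*I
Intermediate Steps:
S(T) = 12 + 8*T**2 (S(T) = 12 + 2*((T + T)*(T + T)) = 12 + 2*((2*T)*(2*T)) = 12 + 2*(4*T**2) = 12 + 8*T**2)
(U(-8) + S(D))*23 = (2*sqrt(-8) + (12 + 8*(-9)**2))*23 = (2*(2*I*sqrt(2)) + (12 + 8*81))*23 = (4*I*sqrt(2) + (12 + 648))*23 = (4*I*sqrt(2) + 660)*23 = (660 + 4*I*sqrt(2))*23 = 15180 + 92*I*sqrt(2)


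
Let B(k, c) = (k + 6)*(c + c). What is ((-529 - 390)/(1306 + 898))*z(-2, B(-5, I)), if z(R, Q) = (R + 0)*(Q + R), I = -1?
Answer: -1838/551 ≈ -3.3358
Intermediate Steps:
B(k, c) = 2*c*(6 + k) (B(k, c) = (6 + k)*(2*c) = 2*c*(6 + k))
z(R, Q) = R*(Q + R)
((-529 - 390)/(1306 + 898))*z(-2, B(-5, I)) = ((-529 - 390)/(1306 + 898))*(-2*(2*(-1)*(6 - 5) - 2)) = (-919/2204)*(-2*(2*(-1)*1 - 2)) = (-919*1/2204)*(-2*(-2 - 2)) = -(-919)*(-4)/1102 = -919/2204*8 = -1838/551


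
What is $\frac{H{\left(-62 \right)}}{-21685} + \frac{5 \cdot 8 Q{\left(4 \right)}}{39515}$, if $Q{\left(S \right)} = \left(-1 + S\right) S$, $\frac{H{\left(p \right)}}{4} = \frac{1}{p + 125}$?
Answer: $\frac{18731324}{1542388995} \approx 0.012144$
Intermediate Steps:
$H{\left(p \right)} = \frac{4}{125 + p}$ ($H{\left(p \right)} = \frac{4}{p + 125} = \frac{4}{125 + p}$)
$Q{\left(S \right)} = S \left(-1 + S\right)$
$\frac{H{\left(-62 \right)}}{-21685} + \frac{5 \cdot 8 Q{\left(4 \right)}}{39515} = \frac{4 \frac{1}{125 - 62}}{-21685} + \frac{5 \cdot 8 \cdot 4 \left(-1 + 4\right)}{39515} = \frac{4}{63} \left(- \frac{1}{21685}\right) + 40 \cdot 4 \cdot 3 \cdot \frac{1}{39515} = 4 \cdot \frac{1}{63} \left(- \frac{1}{21685}\right) + 40 \cdot 12 \cdot \frac{1}{39515} = \frac{4}{63} \left(- \frac{1}{21685}\right) + 480 \cdot \frac{1}{39515} = - \frac{4}{1366155} + \frac{96}{7903} = \frac{18731324}{1542388995}$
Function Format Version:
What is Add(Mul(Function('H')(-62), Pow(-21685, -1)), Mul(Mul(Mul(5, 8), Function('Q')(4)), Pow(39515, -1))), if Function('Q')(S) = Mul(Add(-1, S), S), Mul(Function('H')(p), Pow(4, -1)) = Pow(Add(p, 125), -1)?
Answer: Rational(18731324, 1542388995) ≈ 0.012144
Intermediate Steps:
Function('H')(p) = Mul(4, Pow(Add(125, p), -1)) (Function('H')(p) = Mul(4, Pow(Add(p, 125), -1)) = Mul(4, Pow(Add(125, p), -1)))
Function('Q')(S) = Mul(S, Add(-1, S))
Add(Mul(Function('H')(-62), Pow(-21685, -1)), Mul(Mul(Mul(5, 8), Function('Q')(4)), Pow(39515, -1))) = Add(Mul(Mul(4, Pow(Add(125, -62), -1)), Pow(-21685, -1)), Mul(Mul(Mul(5, 8), Mul(4, Add(-1, 4))), Pow(39515, -1))) = Add(Mul(Mul(4, Pow(63, -1)), Rational(-1, 21685)), Mul(Mul(40, Mul(4, 3)), Rational(1, 39515))) = Add(Mul(Mul(4, Rational(1, 63)), Rational(-1, 21685)), Mul(Mul(40, 12), Rational(1, 39515))) = Add(Mul(Rational(4, 63), Rational(-1, 21685)), Mul(480, Rational(1, 39515))) = Add(Rational(-4, 1366155), Rational(96, 7903)) = Rational(18731324, 1542388995)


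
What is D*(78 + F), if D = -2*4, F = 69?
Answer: -1176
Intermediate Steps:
D = -8
D*(78 + F) = -8*(78 + 69) = -8*147 = -1176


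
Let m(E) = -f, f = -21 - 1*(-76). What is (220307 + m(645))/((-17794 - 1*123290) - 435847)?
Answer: -220252/576931 ≈ -0.38176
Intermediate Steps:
f = 55 (f = -21 + 76 = 55)
m(E) = -55 (m(E) = -1*55 = -55)
(220307 + m(645))/((-17794 - 1*123290) - 435847) = (220307 - 55)/((-17794 - 1*123290) - 435847) = 220252/((-17794 - 123290) - 435847) = 220252/(-141084 - 435847) = 220252/(-576931) = 220252*(-1/576931) = -220252/576931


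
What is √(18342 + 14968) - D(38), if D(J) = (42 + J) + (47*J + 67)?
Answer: -1933 + √33310 ≈ -1750.5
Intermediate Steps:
D(J) = 109 + 48*J (D(J) = (42 + J) + (67 + 47*J) = 109 + 48*J)
√(18342 + 14968) - D(38) = √(18342 + 14968) - (109 + 48*38) = √33310 - (109 + 1824) = √33310 - 1*1933 = √33310 - 1933 = -1933 + √33310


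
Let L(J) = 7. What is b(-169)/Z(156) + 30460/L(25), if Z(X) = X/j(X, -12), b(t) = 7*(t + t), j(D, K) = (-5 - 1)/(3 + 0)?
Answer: 92017/21 ≈ 4381.8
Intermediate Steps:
j(D, K) = -2 (j(D, K) = -6/3 = -6*⅓ = -2)
b(t) = 14*t (b(t) = 7*(2*t) = 14*t)
Z(X) = -X/2 (Z(X) = X/(-2) = X*(-½) = -X/2)
b(-169)/Z(156) + 30460/L(25) = (14*(-169))/((-½*156)) + 30460/7 = -2366/(-78) + 30460*(⅐) = -2366*(-1/78) + 30460/7 = 91/3 + 30460/7 = 92017/21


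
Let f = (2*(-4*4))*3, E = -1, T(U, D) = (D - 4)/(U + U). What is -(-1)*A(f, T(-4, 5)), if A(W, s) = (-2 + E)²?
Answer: 9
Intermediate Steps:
T(U, D) = (-4 + D)/(2*U) (T(U, D) = (-4 + D)/((2*U)) = (-4 + D)*(1/(2*U)) = (-4 + D)/(2*U))
f = -96 (f = (2*(-16))*3 = -32*3 = -96)
A(W, s) = 9 (A(W, s) = (-2 - 1)² = (-3)² = 9)
-(-1)*A(f, T(-4, 5)) = -(-1)*9 = -1*(-9) = 9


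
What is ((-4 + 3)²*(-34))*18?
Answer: -612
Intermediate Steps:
((-4 + 3)²*(-34))*18 = ((-1)²*(-34))*18 = (1*(-34))*18 = -34*18 = -612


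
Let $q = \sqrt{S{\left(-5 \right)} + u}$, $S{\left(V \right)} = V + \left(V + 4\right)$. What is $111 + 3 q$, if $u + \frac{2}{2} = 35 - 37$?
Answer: $111 + 9 i \approx 111.0 + 9.0 i$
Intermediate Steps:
$u = -3$ ($u = -1 + \left(35 - 37\right) = -1 - 2 = -3$)
$S{\left(V \right)} = 4 + 2 V$ ($S{\left(V \right)} = V + \left(4 + V\right) = 4 + 2 V$)
$q = 3 i$ ($q = \sqrt{\left(4 + 2 \left(-5\right)\right) - 3} = \sqrt{\left(4 - 10\right) - 3} = \sqrt{-6 - 3} = \sqrt{-9} = 3 i \approx 3.0 i$)
$111 + 3 q = 111 + 3 \cdot 3 i = 111 + 9 i$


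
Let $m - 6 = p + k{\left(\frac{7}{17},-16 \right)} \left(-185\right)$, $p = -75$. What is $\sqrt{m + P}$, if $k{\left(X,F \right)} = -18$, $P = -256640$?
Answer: $7 i \sqrt{5171} \approx 503.37 i$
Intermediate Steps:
$m = 3261$ ($m = 6 - -3255 = 6 + \left(-75 + 3330\right) = 6 + 3255 = 3261$)
$\sqrt{m + P} = \sqrt{3261 - 256640} = \sqrt{-253379} = 7 i \sqrt{5171}$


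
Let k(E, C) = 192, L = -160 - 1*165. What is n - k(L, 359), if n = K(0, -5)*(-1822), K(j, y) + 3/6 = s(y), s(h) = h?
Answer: 9829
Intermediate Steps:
L = -325 (L = -160 - 165 = -325)
K(j, y) = -½ + y
n = 10021 (n = (-½ - 5)*(-1822) = -11/2*(-1822) = 10021)
n - k(L, 359) = 10021 - 1*192 = 10021 - 192 = 9829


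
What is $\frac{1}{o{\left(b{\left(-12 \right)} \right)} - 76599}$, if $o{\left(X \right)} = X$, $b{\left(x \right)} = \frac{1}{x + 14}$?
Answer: $- \frac{2}{153197} \approx -1.3055 \cdot 10^{-5}$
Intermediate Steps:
$b{\left(x \right)} = \frac{1}{14 + x}$
$\frac{1}{o{\left(b{\left(-12 \right)} \right)} - 76599} = \frac{1}{\frac{1}{14 - 12} - 76599} = \frac{1}{\frac{1}{2} - 76599} = \frac{1}{- \frac{153197}{2}} = - \frac{2}{153197}$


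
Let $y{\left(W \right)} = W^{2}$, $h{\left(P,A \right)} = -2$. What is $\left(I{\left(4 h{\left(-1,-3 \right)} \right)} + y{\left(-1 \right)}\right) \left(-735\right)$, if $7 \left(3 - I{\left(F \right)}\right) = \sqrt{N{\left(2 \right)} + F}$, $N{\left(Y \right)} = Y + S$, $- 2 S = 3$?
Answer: $-2940 + \frac{105 i \sqrt{30}}{2} \approx -2940.0 + 287.55 i$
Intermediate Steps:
$S = - \frac{3}{2}$ ($S = \left(- \frac{1}{2}\right) 3 = - \frac{3}{2} \approx -1.5$)
$N{\left(Y \right)} = - \frac{3}{2} + Y$ ($N{\left(Y \right)} = Y - \frac{3}{2} = - \frac{3}{2} + Y$)
$I{\left(F \right)} = 3 - \frac{\sqrt{\frac{1}{2} + F}}{7}$ ($I{\left(F \right)} = 3 - \frac{\sqrt{\left(- \frac{3}{2} + 2\right) + F}}{7} = 3 - \frac{\sqrt{\frac{1}{2} + F}}{7}$)
$\left(I{\left(4 h{\left(-1,-3 \right)} \right)} + y{\left(-1 \right)}\right) \left(-735\right) = \left(\left(3 - \frac{\sqrt{2 + 4 \cdot 4 \left(-2\right)}}{14}\right) + \left(-1\right)^{2}\right) \left(-735\right) = \left(\left(3 - \frac{\sqrt{2 + 4 \left(-8\right)}}{14}\right) + 1\right) \left(-735\right) = \left(\left(3 - \frac{\sqrt{2 - 32}}{14}\right) + 1\right) \left(-735\right) = \left(\left(3 - \frac{\sqrt{-30}}{14}\right) + 1\right) \left(-735\right) = \left(\left(3 - \frac{i \sqrt{30}}{14}\right) + 1\right) \left(-735\right) = \left(4 - \frac{i \sqrt{30}}{14}\right) \left(-735\right) = -2940 + \frac{105 i \sqrt{30}}{2}$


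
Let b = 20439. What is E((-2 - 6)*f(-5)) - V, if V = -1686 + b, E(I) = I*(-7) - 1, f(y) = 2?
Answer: -18642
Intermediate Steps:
E(I) = -1 - 7*I (E(I) = -7*I - 1 = -1 - 7*I)
V = 18753 (V = -1686 + 20439 = 18753)
E((-2 - 6)*f(-5)) - V = (-1 - 7*(-2 - 6)*2) - 1*18753 = (-1 - (-56)*2) - 18753 = (-1 - 7*(-16)) - 18753 = (-1 + 112) - 18753 = 111 - 18753 = -18642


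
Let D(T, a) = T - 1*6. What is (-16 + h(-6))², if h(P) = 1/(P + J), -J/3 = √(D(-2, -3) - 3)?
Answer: (9312*√11 + 15935*I)/(9*(4*√11 + 7*I)) ≈ 257.42 - 2.365*I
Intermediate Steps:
D(T, a) = -6 + T (D(T, a) = T - 6 = -6 + T)
J = -3*I*√11 (J = -3*√((-6 - 2) - 3) = -3*√(-8 - 3) = -3*I*√11 ≈ -9.9499*I)
h(P) = 1/(P - 3*I*√11)
(-16 + h(-6))² = (-16 + 1/(-6 - 3*I*√11))²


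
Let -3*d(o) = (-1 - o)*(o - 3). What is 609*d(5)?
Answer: 2436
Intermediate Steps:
d(o) = -(-1 - o)*(-3 + o)/3 (d(o) = -(-1 - o)*(o - 3)/3 = -(-1 - o)*(-3 + o)/3)
609*d(5) = 609*(-1 - ⅔*5 + (⅓)*5²) = 609*(-1 - 10/3 + (⅓)*25) = 609*(-1 - 10/3 + 25/3) = 609*4 = 2436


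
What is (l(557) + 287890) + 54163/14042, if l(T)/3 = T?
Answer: 4066069725/14042 ≈ 2.8957e+5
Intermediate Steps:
l(T) = 3*T
(l(557) + 287890) + 54163/14042 = (3*557 + 287890) + 54163/14042 = (1671 + 287890) + 54163*(1/14042) = 289561 + 54163/14042 = 4066069725/14042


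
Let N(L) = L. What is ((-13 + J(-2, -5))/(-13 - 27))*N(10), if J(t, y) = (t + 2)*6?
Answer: 13/4 ≈ 3.2500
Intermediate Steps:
J(t, y) = 12 + 6*t (J(t, y) = (2 + t)*6 = 12 + 6*t)
((-13 + J(-2, -5))/(-13 - 27))*N(10) = ((-13 + (12 + 6*(-2)))/(-13 - 27))*10 = ((-13 + (12 - 12))/(-40))*10 = ((-13 + 0)*(-1/40))*10 = -13*(-1/40)*10 = (13/40)*10 = 13/4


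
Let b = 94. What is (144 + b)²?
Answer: 56644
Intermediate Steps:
(144 + b)² = (144 + 94)² = 238² = 56644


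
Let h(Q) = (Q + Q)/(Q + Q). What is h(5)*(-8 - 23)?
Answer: -31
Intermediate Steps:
h(Q) = 1 (h(Q) = (2*Q)/((2*Q)) = (2*Q)*(1/(2*Q)) = 1)
h(5)*(-8 - 23) = 1*(-8 - 23) = 1*(-31) = -31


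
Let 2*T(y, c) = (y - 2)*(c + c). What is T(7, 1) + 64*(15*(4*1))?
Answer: 3845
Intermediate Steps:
T(y, c) = c*(-2 + y) (T(y, c) = ((y - 2)*(c + c))/2 = ((-2 + y)*(2*c))/2 = (2*c*(-2 + y))/2 = c*(-2 + y))
T(7, 1) + 64*(15*(4*1)) = 1*(-2 + 7) + 64*(15*(4*1)) = 1*5 + 64*(15*4) = 5 + 64*60 = 5 + 3840 = 3845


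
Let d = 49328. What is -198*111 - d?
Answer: -71306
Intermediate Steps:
-198*111 - d = -198*111 - 1*49328 = -21978 - 49328 = -71306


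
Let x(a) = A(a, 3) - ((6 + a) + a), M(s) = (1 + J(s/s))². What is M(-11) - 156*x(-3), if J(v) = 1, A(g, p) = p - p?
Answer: 4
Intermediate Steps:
A(g, p) = 0
M(s) = 4 (M(s) = (1 + 1)² = 2² = 4)
x(a) = -6 - 2*a (x(a) = 0 - ((6 + a) + a) = 0 - (6 + 2*a) = 0 + (-6 - 2*a) = -6 - 2*a)
M(-11) - 156*x(-3) = 4 - 156*(-6 - 2*(-3)) = 4 - 156*(-6 + 6) = 4 - 156*0 = 4 + 0 = 4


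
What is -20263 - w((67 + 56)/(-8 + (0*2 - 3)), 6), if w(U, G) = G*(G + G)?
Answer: -20335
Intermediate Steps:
w(U, G) = 2*G**2 (w(U, G) = G*(2*G) = 2*G**2)
-20263 - w((67 + 56)/(-8 + (0*2 - 3)), 6) = -20263 - 2*6**2 = -20263 - 2*36 = -20263 - 1*72 = -20263 - 72 = -20335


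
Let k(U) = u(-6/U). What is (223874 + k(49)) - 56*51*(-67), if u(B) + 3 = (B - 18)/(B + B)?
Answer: 415297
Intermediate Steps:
u(B) = -3 + (-18 + B)/(2*B) (u(B) = -3 + (B - 18)/(B + B) = -3 + (-18 + B)/((2*B)) = -3 + (-18 + B)*(1/(2*B)) = -3 + (-18 + B)/(2*B))
k(U) = -5/2 + 3*U/2 (k(U) = -5/2 - 9*(-U/6) = -5/2 - (-3)*U/2 = -5/2 + 3*U/2)
(223874 + k(49)) - 56*51*(-67) = (223874 + (-5/2 + (3/2)*49)) - 56*51*(-67) = (223874 + (-5/2 + 147/2)) - 2856*(-67) = (223874 + 71) + 191352 = 223945 + 191352 = 415297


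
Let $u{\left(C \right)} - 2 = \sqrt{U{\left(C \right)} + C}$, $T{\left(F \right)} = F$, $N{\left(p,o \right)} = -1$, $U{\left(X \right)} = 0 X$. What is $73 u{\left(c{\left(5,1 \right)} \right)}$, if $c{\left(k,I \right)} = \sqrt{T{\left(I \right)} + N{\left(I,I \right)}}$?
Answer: $146$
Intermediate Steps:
$U{\left(X \right)} = 0$
$c{\left(k,I \right)} = \sqrt{-1 + I}$ ($c{\left(k,I \right)} = \sqrt{I - 1} = \sqrt{-1 + I}$)
$u{\left(C \right)} = 2 + \sqrt{C}$ ($u{\left(C \right)} = 2 + \sqrt{0 + C} = 2 + \sqrt{C}$)
$73 u{\left(c{\left(5,1 \right)} \right)} = 73 \left(2 + \sqrt{\sqrt{-1 + 1}}\right) = 73 \left(2 + \sqrt{\sqrt{0}}\right) = 73 \left(2 + \sqrt{0}\right) = 73 \left(2 + 0\right) = 73 \cdot 2 = 146$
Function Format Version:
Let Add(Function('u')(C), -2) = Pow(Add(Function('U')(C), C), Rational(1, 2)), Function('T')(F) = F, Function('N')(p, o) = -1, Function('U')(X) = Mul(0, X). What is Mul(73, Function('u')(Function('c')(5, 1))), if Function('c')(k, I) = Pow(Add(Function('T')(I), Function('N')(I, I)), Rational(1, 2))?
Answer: 146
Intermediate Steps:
Function('U')(X) = 0
Function('c')(k, I) = Pow(Add(-1, I), Rational(1, 2)) (Function('c')(k, I) = Pow(Add(I, -1), Rational(1, 2)) = Pow(Add(-1, I), Rational(1, 2)))
Function('u')(C) = Add(2, Pow(C, Rational(1, 2))) (Function('u')(C) = Add(2, Pow(Add(0, C), Rational(1, 2))) = Add(2, Pow(C, Rational(1, 2))))
Mul(73, Function('u')(Function('c')(5, 1))) = Mul(73, Add(2, Pow(Pow(Add(-1, 1), Rational(1, 2)), Rational(1, 2)))) = Mul(73, Add(2, Pow(Pow(0, Rational(1, 2)), Rational(1, 2)))) = Mul(73, Add(2, Pow(0, Rational(1, 2)))) = Mul(73, Add(2, 0)) = Mul(73, 2) = 146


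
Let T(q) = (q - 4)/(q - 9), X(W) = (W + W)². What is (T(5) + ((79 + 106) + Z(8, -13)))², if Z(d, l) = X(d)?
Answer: 3108169/16 ≈ 1.9426e+5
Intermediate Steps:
X(W) = 4*W² (X(W) = (2*W)² = 4*W²)
Z(d, l) = 4*d²
T(q) = (-4 + q)/(-9 + q)
(T(5) + ((79 + 106) + Z(8, -13)))² = ((-4 + 5)/(-9 + 5) + ((79 + 106) + 4*8²))² = (1/(-4) + (185 + 4*64))² = (-¼*1 + (185 + 256))² = (-¼ + 441)² = (1763/4)² = 3108169/16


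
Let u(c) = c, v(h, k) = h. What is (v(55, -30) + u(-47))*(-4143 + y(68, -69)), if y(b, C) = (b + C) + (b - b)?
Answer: -33152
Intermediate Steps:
y(b, C) = C + b (y(b, C) = (C + b) + 0 = C + b)
(v(55, -30) + u(-47))*(-4143 + y(68, -69)) = (55 - 47)*(-4143 + (-69 + 68)) = 8*(-4143 - 1) = 8*(-4144) = -33152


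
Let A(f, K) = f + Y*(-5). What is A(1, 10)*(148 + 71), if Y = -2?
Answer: 2409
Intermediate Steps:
A(f, K) = 10 + f (A(f, K) = f - 2*(-5) = f + 10 = 10 + f)
A(1, 10)*(148 + 71) = (10 + 1)*(148 + 71) = 11*219 = 2409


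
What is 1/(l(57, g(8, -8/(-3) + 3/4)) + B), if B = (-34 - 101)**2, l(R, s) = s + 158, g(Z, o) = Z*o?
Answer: 3/55231 ≈ 5.4317e-5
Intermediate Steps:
l(R, s) = 158 + s
B = 18225 (B = (-135)**2 = 18225)
1/(l(57, g(8, -8/(-3) + 3/4)) + B) = 1/((158 + 8*(-8/(-3) + 3/4)) + 18225) = 1/((158 + 8*(-8*(-1/3) + 3*(1/4))) + 18225) = 1/((158 + 8*(8/3 + 3/4)) + 18225) = 1/((158 + 8*(41/12)) + 18225) = 1/((158 + 82/3) + 18225) = 1/(556/3 + 18225) = 1/(55231/3) = 3/55231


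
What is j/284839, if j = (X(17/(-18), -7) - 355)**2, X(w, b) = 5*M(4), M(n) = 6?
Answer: 105625/284839 ≈ 0.37082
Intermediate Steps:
X(w, b) = 30 (X(w, b) = 5*6 = 30)
j = 105625 (j = (30 - 355)**2 = (-325)**2 = 105625)
j/284839 = 105625/284839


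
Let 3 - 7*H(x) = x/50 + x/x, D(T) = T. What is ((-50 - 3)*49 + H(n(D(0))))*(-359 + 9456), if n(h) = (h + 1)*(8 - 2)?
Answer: -4133931516/175 ≈ -2.3622e+7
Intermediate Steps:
n(h) = 6 + 6*h (n(h) = (1 + h)*6 = 6 + 6*h)
H(x) = 2/7 - x/350 (H(x) = 3/7 - (x/50 + x/x)/7 = 3/7 - (x*(1/50) + 1)/7 = 3/7 - (x/50 + 1)/7 = 3/7 - (1 + x/50)/7 = 3/7 + (-1/7 - x/350) = 2/7 - x/350)
((-50 - 3)*49 + H(n(D(0))))*(-359 + 9456) = ((-50 - 3)*49 + (2/7 - (6 + 6*0)/350))*(-359 + 9456) = (-53*49 + (2/7 - (6 + 0)/350))*9097 = (-2597 + (2/7 - 1/350*6))*9097 = (-2597 + (2/7 - 3/175))*9097 = (-2597 + 47/175)*9097 = -454428/175*9097 = -4133931516/175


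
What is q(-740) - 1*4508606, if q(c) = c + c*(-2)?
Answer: -4507866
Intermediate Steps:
q(c) = -c (q(c) = c - 2*c = -c)
q(-740) - 1*4508606 = -1*(-740) - 1*4508606 = 740 - 4508606 = -4507866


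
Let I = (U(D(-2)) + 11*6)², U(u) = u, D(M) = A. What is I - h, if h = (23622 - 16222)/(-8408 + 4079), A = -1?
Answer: 494525/117 ≈ 4226.7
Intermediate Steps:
D(M) = -1
h = -200/117 (h = 7400/(-4329) = 7400*(-1/4329) = -200/117 ≈ -1.7094)
I = 4225 (I = (-1 + 11*6)² = (-1 + 66)² = 65² = 4225)
I - h = 4225 - 1*(-200/117) = 4225 + 200/117 = 494525/117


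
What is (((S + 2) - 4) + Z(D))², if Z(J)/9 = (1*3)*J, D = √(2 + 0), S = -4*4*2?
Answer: 2614 - 1836*√2 ≈ 17.504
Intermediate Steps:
S = -32 (S = -16*2 = -32)
D = √2 ≈ 1.4142
Z(J) = 27*J (Z(J) = 9*((1*3)*J) = 9*(3*J) = 27*J)
(((S + 2) - 4) + Z(D))² = (((-32 + 2) - 4) + 27*√2)² = ((-30 - 4) + 27*√2)² = (-34 + 27*√2)²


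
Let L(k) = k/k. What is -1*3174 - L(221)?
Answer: -3175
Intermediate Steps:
L(k) = 1
-1*3174 - L(221) = -1*3174 - 1*1 = -3174 - 1 = -3175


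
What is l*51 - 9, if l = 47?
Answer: 2388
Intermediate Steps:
l*51 - 9 = 47*51 - 9 = 2397 - 9 = 2388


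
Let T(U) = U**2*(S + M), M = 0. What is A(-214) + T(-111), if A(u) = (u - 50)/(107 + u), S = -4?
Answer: -5273124/107 ≈ -49282.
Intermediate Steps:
A(u) = (-50 + u)/(107 + u)
T(U) = -4*U**2 (T(U) = U**2*(-4 + 0) = U**2*(-4) = -4*U**2)
A(-214) + T(-111) = (-50 - 214)/(107 - 214) - 4*(-111)**2 = -264/(-107) - 4*12321 = -1/107*(-264) - 49284 = 264/107 - 49284 = -5273124/107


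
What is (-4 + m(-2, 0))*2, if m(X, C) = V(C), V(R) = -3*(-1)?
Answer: -2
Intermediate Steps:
V(R) = 3
m(X, C) = 3
(-4 + m(-2, 0))*2 = (-4 + 3)*2 = -1*2 = -2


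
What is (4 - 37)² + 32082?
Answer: 33171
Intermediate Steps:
(4 - 37)² + 32082 = (-33)² + 32082 = 1089 + 32082 = 33171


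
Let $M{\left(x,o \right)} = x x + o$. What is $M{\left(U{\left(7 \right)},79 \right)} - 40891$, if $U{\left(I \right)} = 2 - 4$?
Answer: $-40808$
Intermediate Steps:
$U{\left(I \right)} = -2$ ($U{\left(I \right)} = 2 - 4 = -2$)
$M{\left(x,o \right)} = o + x^{2}$ ($M{\left(x,o \right)} = x^{2} + o = o + x^{2}$)
$M{\left(U{\left(7 \right)},79 \right)} - 40891 = \left(79 + \left(-2\right)^{2}\right) - 40891 = \left(79 + 4\right) - 40891 = 83 - 40891 = -40808$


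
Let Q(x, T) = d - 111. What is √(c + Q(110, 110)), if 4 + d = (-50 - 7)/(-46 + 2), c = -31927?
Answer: I*√15507701/22 ≈ 179.0*I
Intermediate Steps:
d = -119/44 (d = -4 + (-50 - 7)/(-46 + 2) = -4 - 57/(-44) = -4 - 57*(-1/44) = -4 + 57/44 = -119/44 ≈ -2.7045)
Q(x, T) = -5003/44 (Q(x, T) = -119/44 - 111 = -5003/44)
√(c + Q(110, 110)) = √(-31927 - 5003/44) = √(-1409791/44) = I*√15507701/22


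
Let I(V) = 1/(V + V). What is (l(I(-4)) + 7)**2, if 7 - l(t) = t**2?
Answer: 801025/4096 ≈ 195.56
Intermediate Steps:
I(V) = 1/(2*V)
l(t) = 7 - t**2
(l(I(-4)) + 7)**2 = ((7 - ((1/2)/(-4))**2) + 7)**2 = ((7 - ((1/2)*(-1/4))**2) + 7)**2 = ((7 - (-1/8)**2) + 7)**2 = ((7 - 1*1/64) + 7)**2 = ((7 - 1/64) + 7)**2 = (447/64 + 7)**2 = (895/64)**2 = 801025/4096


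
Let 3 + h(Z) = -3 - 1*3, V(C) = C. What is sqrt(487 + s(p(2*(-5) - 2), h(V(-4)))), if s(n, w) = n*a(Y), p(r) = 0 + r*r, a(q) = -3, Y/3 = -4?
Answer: sqrt(55) ≈ 7.4162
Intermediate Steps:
Y = -12 (Y = 3*(-4) = -12)
h(Z) = -9 (h(Z) = -3 + (-3 - 1*3) = -3 + (-3 - 3) = -3 - 6 = -9)
p(r) = r**2 (p(r) = 0 + r**2 = r**2)
s(n, w) = -3*n (s(n, w) = n*(-3) = -3*n)
sqrt(487 + s(p(2*(-5) - 2), h(V(-4)))) = sqrt(487 - 3*(2*(-5) - 2)**2) = sqrt(487 - 3*(-10 - 2)**2) = sqrt(487 - 3*(-12)**2) = sqrt(487 - 3*144) = sqrt(487 - 432) = sqrt(55)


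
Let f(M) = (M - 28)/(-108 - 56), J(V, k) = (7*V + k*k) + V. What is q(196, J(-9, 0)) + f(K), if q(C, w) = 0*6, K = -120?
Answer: 37/41 ≈ 0.90244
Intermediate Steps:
J(V, k) = k**2 + 8*V (J(V, k) = (7*V + k**2) + V = (k**2 + 7*V) + V = k**2 + 8*V)
f(M) = 7/41 - M/164 (f(M) = (-28 + M)/(-164) = (-28 + M)*(-1/164) = 7/41 - M/164)
q(C, w) = 0
q(196, J(-9, 0)) + f(K) = 0 + (7/41 - 1/164*(-120)) = 0 + (7/41 + 30/41) = 0 + 37/41 = 37/41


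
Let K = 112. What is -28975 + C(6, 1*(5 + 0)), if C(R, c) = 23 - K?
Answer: -29064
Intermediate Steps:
C(R, c) = -89 (C(R, c) = 23 - 1*112 = 23 - 112 = -89)
-28975 + C(6, 1*(5 + 0)) = -28975 - 89 = -29064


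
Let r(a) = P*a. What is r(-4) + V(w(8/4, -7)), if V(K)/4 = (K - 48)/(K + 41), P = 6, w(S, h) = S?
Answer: -1216/43 ≈ -28.279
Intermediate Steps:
r(a) = 6*a
V(K) = 4*(-48 + K)/(41 + K) (V(K) = 4*((K - 48)/(K + 41)) = 4*((-48 + K)/(41 + K)) = 4*(-48 + K)/(41 + K))
r(-4) + V(w(8/4, -7)) = 6*(-4) + 4*(-48 + 8/4)/(41 + 8/4) = -24 + 4*(-48 + 8*(1/4))/(41 + 8*(1/4)) = -24 + 4*(-48 + 2)/(41 + 2) = -24 + 4*(-46)/43 = -24 + 4*(1/43)*(-46) = -24 - 184/43 = -1216/43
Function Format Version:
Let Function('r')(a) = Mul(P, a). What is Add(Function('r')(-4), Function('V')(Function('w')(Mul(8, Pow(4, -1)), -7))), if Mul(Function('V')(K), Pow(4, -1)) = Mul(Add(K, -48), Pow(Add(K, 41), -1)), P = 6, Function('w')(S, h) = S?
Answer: Rational(-1216, 43) ≈ -28.279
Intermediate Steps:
Function('r')(a) = Mul(6, a)
Function('V')(K) = Mul(4, Pow(Add(41, K), -1), Add(-48, K)) (Function('V')(K) = Mul(4, Mul(Add(K, -48), Pow(Add(K, 41), -1))) = Mul(4, Mul(Add(-48, K), Pow(Add(41, K), -1))) = Mul(4, Mul(Pow(Add(41, K), -1), Add(-48, K))) = Mul(4, Pow(Add(41, K), -1), Add(-48, K)))
Add(Function('r')(-4), Function('V')(Function('w')(Mul(8, Pow(4, -1)), -7))) = Add(Mul(6, -4), Mul(4, Pow(Add(41, Mul(8, Pow(4, -1))), -1), Add(-48, Mul(8, Pow(4, -1))))) = Add(-24, Mul(4, Pow(Add(41, Mul(8, Rational(1, 4))), -1), Add(-48, Mul(8, Rational(1, 4))))) = Add(-24, Mul(4, Pow(Add(41, 2), -1), Add(-48, 2))) = Add(-24, Mul(4, Pow(43, -1), -46)) = Add(-24, Mul(4, Rational(1, 43), -46)) = Add(-24, Rational(-184, 43)) = Rational(-1216, 43)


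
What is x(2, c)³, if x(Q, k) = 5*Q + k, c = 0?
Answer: 1000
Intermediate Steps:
x(Q, k) = k + 5*Q
x(2, c)³ = (0 + 5*2)³ = (0 + 10)³ = 10³ = 1000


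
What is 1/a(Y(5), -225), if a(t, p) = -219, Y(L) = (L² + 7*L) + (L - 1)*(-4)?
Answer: -1/219 ≈ -0.0045662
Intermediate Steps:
Y(L) = 4 + L² + 3*L (Y(L) = (L² + 7*L) + (-1 + L)*(-4) = (L² + 7*L) + (4 - 4*L) = 4 + L² + 3*L)
1/a(Y(5), -225) = 1/(-219) = -1/219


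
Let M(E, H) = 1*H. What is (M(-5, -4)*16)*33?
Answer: -2112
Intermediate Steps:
M(E, H) = H
(M(-5, -4)*16)*33 = -4*16*33 = -64*33 = -2112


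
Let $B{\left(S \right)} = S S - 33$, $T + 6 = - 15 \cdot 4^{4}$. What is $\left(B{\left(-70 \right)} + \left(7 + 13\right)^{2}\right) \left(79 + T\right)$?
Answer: $-19840789$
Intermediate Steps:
$T = -3846$ ($T = -6 - 15 \cdot 4^{4} = -6 - 3840 = -3846$)
$B{\left(S \right)} = -33 + S^{2}$ ($B{\left(S \right)} = S^{2} - 33 = -33 + S^{2}$)
$\left(B{\left(-70 \right)} + \left(7 + 13\right)^{2}\right) \left(79 + T\right) = \left(\left(-33 + \left(-70\right)^{2}\right) + \left(7 + 13\right)^{2}\right) \left(79 - 3846\right) = \left(\left(-33 + 4900\right) + 20^{2}\right) \left(-3767\right) = \left(4867 + 400\right) \left(-3767\right) = 5267 \left(-3767\right) = -19840789$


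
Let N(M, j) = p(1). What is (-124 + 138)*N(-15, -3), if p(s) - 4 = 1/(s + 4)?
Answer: 294/5 ≈ 58.800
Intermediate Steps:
p(s) = 4 + 1/(4 + s) (p(s) = 4 + 1/(s + 4) = 4 + 1/(4 + s))
N(M, j) = 21/5 (N(M, j) = (17 + 4*1)/(4 + 1) = (17 + 4)/5 = (⅕)*21 = 21/5)
(-124 + 138)*N(-15, -3) = (-124 + 138)*(21/5) = 14*(21/5) = 294/5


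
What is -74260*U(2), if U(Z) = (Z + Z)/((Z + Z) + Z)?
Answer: -148520/3 ≈ -49507.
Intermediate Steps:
U(Z) = ⅔ (U(Z) = (2*Z)/(2*Z + Z) = (2*Z)/((3*Z)) = (2*Z)*(1/(3*Z)) = ⅔)
-74260*U(2) = -74260*⅔ = -148520/3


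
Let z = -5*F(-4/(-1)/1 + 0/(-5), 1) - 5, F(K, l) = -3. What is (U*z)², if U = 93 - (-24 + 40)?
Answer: 592900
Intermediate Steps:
z = 10 (z = -5*(-3) - 5 = 15 - 5 = 10)
U = 77 (U = 93 - 1*16 = 93 - 16 = 77)
(U*z)² = (77*10)² = 770² = 592900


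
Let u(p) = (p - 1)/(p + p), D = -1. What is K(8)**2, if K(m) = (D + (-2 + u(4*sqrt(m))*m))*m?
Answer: 72 - 32*sqrt(2) ≈ 26.745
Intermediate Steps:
u(p) = (-1 + p)/(2*p) (u(p) = (-1 + p)/((2*p)) = (-1 + p)*(1/(2*p)) = (-1 + p)/(2*p))
K(m) = m*(-3 + sqrt(m)*(-1 + 4*sqrt(m))/8) (K(m) = (-1 + (-2 + ((-1 + 4*sqrt(m))/(2*((4*sqrt(m)))))*m))*m = (-1 + (-2 + ((1/(4*sqrt(m)))*(-1 + 4*sqrt(m))/2)*m))*m = (-1 + (-2 + ((-1 + 4*sqrt(m))/(8*sqrt(m)))*m))*m = (-1 + (-2 + sqrt(m)*(-1 + 4*sqrt(m))/8))*m = (-3 + sqrt(m)*(-1 + 4*sqrt(m))/8)*m = m*(-3 + sqrt(m)*(-1 + 4*sqrt(m))/8))
K(8)**2 = ((1/2)*8**2 - 3*8 - 2*sqrt(2))**2 = ((1/2)*64 - 24 - 2*sqrt(2))**2 = (32 - 24 - 2*sqrt(2))**2 = (8 - 2*sqrt(2))**2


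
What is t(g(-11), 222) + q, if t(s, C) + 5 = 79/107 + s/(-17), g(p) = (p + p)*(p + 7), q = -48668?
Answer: -88544260/1819 ≈ -48677.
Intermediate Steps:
g(p) = 2*p*(7 + p) (g(p) = (2*p)*(7 + p) = 2*p*(7 + p))
t(s, C) = -456/107 - s/17 (t(s, C) = -5 + (79/107 + s/(-17)) = -5 + (79*(1/107) + s*(-1/17)) = -5 + (79/107 - s/17) = -456/107 - s/17)
t(g(-11), 222) + q = (-456/107 - 2*(-11)*(7 - 11)/17) - 48668 = (-456/107 - 2*(-11)*(-4)/17) - 48668 = (-456/107 - 1/17*88) - 48668 = (-456/107 - 88/17) - 48668 = -17168/1819 - 48668 = -88544260/1819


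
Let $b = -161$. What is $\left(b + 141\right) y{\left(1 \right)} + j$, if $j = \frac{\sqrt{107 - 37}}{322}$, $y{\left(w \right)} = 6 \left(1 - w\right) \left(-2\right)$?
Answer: $\frac{\sqrt{70}}{322} \approx 0.025983$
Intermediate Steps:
$y{\left(w \right)} = -12 + 12 w$ ($y{\left(w \right)} = \left(6 - 6 w\right) \left(-2\right) = -12 + 12 w$)
$j = \frac{\sqrt{70}}{322}$ ($j = \sqrt{70} \cdot \frac{1}{322} = \frac{\sqrt{70}}{322} \approx 0.025983$)
$\left(b + 141\right) y{\left(1 \right)} + j = \left(-161 + 141\right) \left(-12 + 12 \cdot 1\right) + \frac{\sqrt{70}}{322} = - 20 \left(-12 + 12\right) + \frac{\sqrt{70}}{322} = \left(-20\right) 0 + \frac{\sqrt{70}}{322} = 0 + \frac{\sqrt{70}}{322} = \frac{\sqrt{70}}{322}$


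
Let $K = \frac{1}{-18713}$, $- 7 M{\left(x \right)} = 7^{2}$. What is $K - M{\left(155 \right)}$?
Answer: $\frac{130990}{18713} \approx 6.9999$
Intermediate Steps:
$M{\left(x \right)} = -7$ ($M{\left(x \right)} = - \frac{7^{2}}{7} = \left(- \frac{1}{7}\right) 49 = -7$)
$K = - \frac{1}{18713} \approx -5.3439 \cdot 10^{-5}$
$K - M{\left(155 \right)} = - \frac{1}{18713} - -7 = - \frac{1}{18713} + 7 = \frac{130990}{18713}$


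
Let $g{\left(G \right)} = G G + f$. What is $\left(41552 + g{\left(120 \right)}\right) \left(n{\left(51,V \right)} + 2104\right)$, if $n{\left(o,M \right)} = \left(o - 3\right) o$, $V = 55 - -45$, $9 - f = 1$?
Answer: $254729920$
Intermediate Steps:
$f = 8$ ($f = 9 - 1 = 8$)
$V = 100$ ($V = 55 + 45 = 100$)
$n{\left(o,M \right)} = o \left(-3 + o\right)$ ($n{\left(o,M \right)} = \left(-3 + o\right) o = o \left(-3 + o\right)$)
$g{\left(G \right)} = 8 + G^{2}$ ($g{\left(G \right)} = G G + 8 = G^{2} + 8 = 8 + G^{2}$)
$\left(41552 + g{\left(120 \right)}\right) \left(n{\left(51,V \right)} + 2104\right) = \left(41552 + \left(8 + 120^{2}\right)\right) \left(51 \left(-3 + 51\right) + 2104\right) = \left(41552 + \left(8 + 14400\right)\right) \left(51 \cdot 48 + 2104\right) = \left(41552 + 14408\right) \left(2448 + 2104\right) = 55960 \cdot 4552 = 254729920$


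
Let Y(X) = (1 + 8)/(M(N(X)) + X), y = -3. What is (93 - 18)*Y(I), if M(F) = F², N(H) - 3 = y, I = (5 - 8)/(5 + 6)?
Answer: -2475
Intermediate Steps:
I = -3/11 ≈ -0.27273
N(H) = 0 (N(H) = 3 - 3 = 0)
Y(X) = 9/X (Y(X) = (1 + 8)/(0² + X) = 9/(0 + X) = 9/X)
(93 - 18)*Y(I) = (93 - 18)*(9/(-3/11)) = 75*(9*(-11/3)) = 75*(-33) = -2475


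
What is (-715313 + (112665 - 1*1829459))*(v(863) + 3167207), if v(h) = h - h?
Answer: -7702986315149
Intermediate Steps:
v(h) = 0
(-715313 + (112665 - 1*1829459))*(v(863) + 3167207) = (-715313 + (112665 - 1*1829459))*(0 + 3167207) = (-715313 + (112665 - 1829459))*3167207 = (-715313 - 1716794)*3167207 = -2432107*3167207 = -7702986315149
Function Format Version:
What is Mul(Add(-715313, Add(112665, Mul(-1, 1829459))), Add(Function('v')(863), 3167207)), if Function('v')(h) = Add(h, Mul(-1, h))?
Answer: -7702986315149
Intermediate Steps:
Function('v')(h) = 0
Mul(Add(-715313, Add(112665, Mul(-1, 1829459))), Add(Function('v')(863), 3167207)) = Mul(Add(-715313, Add(112665, Mul(-1, 1829459))), Add(0, 3167207)) = Mul(Add(-715313, Add(112665, -1829459)), 3167207) = Mul(Add(-715313, -1716794), 3167207) = Mul(-2432107, 3167207) = -7702986315149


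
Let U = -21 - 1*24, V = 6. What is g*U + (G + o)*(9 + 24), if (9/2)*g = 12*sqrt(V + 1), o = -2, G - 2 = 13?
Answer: 429 - 120*sqrt(7) ≈ 111.51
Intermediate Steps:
G = 15 (G = 2 + 13 = 15)
U = -45 (U = -21 - 24 = -45)
g = 8*sqrt(7)/3 (g = 2*(12*sqrt(6 + 1))/9 = 2*(12*sqrt(7))/9 = 8*sqrt(7)/3 ≈ 7.0553)
g*U + (G + o)*(9 + 24) = (8*sqrt(7)/3)*(-45) + (15 - 2)*(9 + 24) = -120*sqrt(7) + 13*33 = -120*sqrt(7) + 429 = 429 - 120*sqrt(7)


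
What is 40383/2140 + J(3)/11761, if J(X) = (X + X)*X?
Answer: 474982983/25168540 ≈ 18.872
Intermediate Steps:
J(X) = 2*X² (J(X) = (2*X)*X = 2*X²)
40383/2140 + J(3)/11761 = 40383/2140 + (2*3²)/11761 = 40383*(1/2140) + (2*9)*(1/11761) = 40383/2140 + 18*(1/11761) = 40383/2140 + 18/11761 = 474982983/25168540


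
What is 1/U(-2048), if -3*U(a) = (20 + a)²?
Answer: -1/1370928 ≈ -7.2943e-7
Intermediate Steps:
U(a) = -(20 + a)²/3
1/U(-2048) = 1/(-(20 - 2048)²/3) = 1/(-⅓*(-2028)²) = 1/(-⅓*4112784) = 1/(-1370928) = -1/1370928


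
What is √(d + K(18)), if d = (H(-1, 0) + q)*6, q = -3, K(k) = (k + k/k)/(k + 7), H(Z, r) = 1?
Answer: I*√281/5 ≈ 3.3526*I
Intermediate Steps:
K(k) = (1 + k)/(7 + k) (K(k) = (k + 1)/(7 + k) = (1 + k)/(7 + k))
d = -12 (d = (1 - 3)*6 = -2*6 = -12)
√(d + K(18)) = √(-12 + (1 + 18)/(7 + 18)) = √(-12 + 19/25) = √(-281/25) = I*√281/5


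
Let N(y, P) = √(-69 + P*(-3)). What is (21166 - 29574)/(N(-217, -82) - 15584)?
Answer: 131030272/242860879 + 8408*√177/242860879 ≈ 0.53999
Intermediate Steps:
N(y, P) = √(-69 - 3*P)
(21166 - 29574)/(N(-217, -82) - 15584) = (21166 - 29574)/(√(-69 - 3*(-82)) - 15584) = -8408/(√(-69 + 246) - 15584) = -8408/(√177 - 15584) = -8408/(-15584 + √177)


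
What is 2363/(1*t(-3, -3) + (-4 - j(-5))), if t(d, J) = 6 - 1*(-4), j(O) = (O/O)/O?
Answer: 11815/31 ≈ 381.13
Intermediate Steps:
j(O) = 1/O
t(d, J) = 10 (t(d, J) = 6 + 4 = 10)
2363/(1*t(-3, -3) + (-4 - j(-5))) = 2363/(1*10 + (-4 - 1/(-5))) = 2363/(10 + (-4 - 1*(-1/5))) = 2363/(10 + (-4 + 1/5)) = 2363/(10 - 19/5) = 2363/(31/5) = (5/31)*2363 = 11815/31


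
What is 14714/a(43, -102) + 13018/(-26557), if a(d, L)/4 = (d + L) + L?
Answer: -28510235/1221622 ≈ -23.338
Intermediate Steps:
a(d, L) = 4*d + 8*L (a(d, L) = 4*((d + L) + L) = 4*((L + d) + L) = 4*(d + 2*L) = 4*d + 8*L)
14714/a(43, -102) + 13018/(-26557) = 14714/(4*43 + 8*(-102)) + 13018/(-26557) = 14714/(172 - 816) + 13018*(-1/26557) = 14714/(-644) - 13018/26557 = 14714*(-1/644) - 13018/26557 = -1051/46 - 13018/26557 = -28510235/1221622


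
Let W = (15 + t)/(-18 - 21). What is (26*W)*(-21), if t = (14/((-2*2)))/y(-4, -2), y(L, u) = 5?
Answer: 1001/5 ≈ 200.20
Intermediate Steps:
t = -7/10 (t = (14/((-2*2)))/5 = (14/(-4))*(1/5) = (14*(-1/4))*(1/5) = -7/2*1/5 = -7/10 ≈ -0.70000)
W = -11/30 (W = (15 - 7/10)/(-18 - 21) = (143/10)/(-39) = (143/10)*(-1/39) = -11/30 ≈ -0.36667)
(26*W)*(-21) = (26*(-11/30))*(-21) = -143/15*(-21) = 1001/5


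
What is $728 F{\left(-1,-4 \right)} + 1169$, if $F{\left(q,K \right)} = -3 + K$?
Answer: $-3927$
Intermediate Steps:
$728 F{\left(-1,-4 \right)} + 1169 = 728 \left(-3 - 4\right) + 1169 = 728 \left(-7\right) + 1169 = -5096 + 1169 = -3927$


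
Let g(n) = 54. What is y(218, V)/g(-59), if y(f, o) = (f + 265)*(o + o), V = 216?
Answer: 3864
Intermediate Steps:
y(f, o) = 2*o*(265 + f) (y(f, o) = (265 + f)*(2*o) = 2*o*(265 + f))
y(218, V)/g(-59) = (2*216*(265 + 218))/54 = (2*216*483)*(1/54) = 208656*(1/54) = 3864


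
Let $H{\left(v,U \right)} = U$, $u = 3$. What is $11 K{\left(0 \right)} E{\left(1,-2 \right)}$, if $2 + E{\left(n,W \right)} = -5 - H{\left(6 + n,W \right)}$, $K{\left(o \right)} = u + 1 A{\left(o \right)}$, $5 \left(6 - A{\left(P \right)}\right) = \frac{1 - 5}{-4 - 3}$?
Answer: $- \frac{3421}{7} \approx -488.71$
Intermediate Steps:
$A{\left(P \right)} = \frac{206}{35}$ ($A{\left(P \right)} = 6 - \frac{\left(1 - 5\right) \frac{1}{-4 - 3}}{5} = 6 - \frac{\left(-4\right) \frac{1}{-7}}{5} = 6 - \frac{\left(-4\right) \left(- \frac{1}{7}\right)}{5} = 6 - \frac{4}{35} = \frac{206}{35}$)
$K{\left(o \right)} = \frac{311}{35}$ ($K{\left(o \right)} = 3 + 1 \cdot \frac{206}{35} = 3 + \frac{206}{35} = \frac{311}{35}$)
$E{\left(n,W \right)} = -7 - W$ ($E{\left(n,W \right)} = -2 - \left(5 + W\right) = -7 - W$)
$11 K{\left(0 \right)} E{\left(1,-2 \right)} = 11 \cdot \frac{311}{35} \left(-7 - -2\right) = \frac{3421 \left(-7 + 2\right)}{35} = \frac{3421}{35} \left(-5\right) = - \frac{3421}{7}$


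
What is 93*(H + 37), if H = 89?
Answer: 11718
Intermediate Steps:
93*(H + 37) = 93*(89 + 37) = 93*126 = 11718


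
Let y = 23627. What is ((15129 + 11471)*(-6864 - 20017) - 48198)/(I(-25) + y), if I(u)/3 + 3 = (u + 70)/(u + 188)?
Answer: -116558496074/3849869 ≈ -30276.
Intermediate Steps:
I(u) = -9 + 3*(70 + u)/(188 + u) (I(u) = -9 + 3*((u + 70)/(u + 188)) = -9 + 3*((70 + u)/(188 + u)) = -9 + 3*(70 + u)/(188 + u))
((15129 + 11471)*(-6864 - 20017) - 48198)/(I(-25) + y) = ((15129 + 11471)*(-6864 - 20017) - 48198)/(6*(-247 - 1*(-25))/(188 - 25) + 23627) = (26600*(-26881) - 48198)/(6*(-247 + 25)/163 + 23627) = (-715034600 - 48198)/(6*(1/163)*(-222) + 23627) = -715082798/(-1332/163 + 23627) = -715082798/3849869/163 = -715082798*163/3849869 = -116558496074/3849869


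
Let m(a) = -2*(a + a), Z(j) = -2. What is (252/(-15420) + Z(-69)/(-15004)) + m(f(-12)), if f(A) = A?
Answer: 462567103/9640070 ≈ 47.984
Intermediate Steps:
m(a) = -4*a
(252/(-15420) + Z(-69)/(-15004)) + m(f(-12)) = (252/(-15420) - 2/(-15004)) - 4*(-12) = (252*(-1/15420) - 2*(-1/15004)) + 48 = (-21/1285 + 1/7502) + 48 = -156257/9640070 + 48 = 462567103/9640070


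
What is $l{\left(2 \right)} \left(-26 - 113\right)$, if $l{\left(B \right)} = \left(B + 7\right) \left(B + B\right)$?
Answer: $-5004$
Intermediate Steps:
$l{\left(B \right)} = 2 B \left(7 + B\right)$ ($l{\left(B \right)} = \left(7 + B\right) 2 B = 2 B \left(7 + B\right)$)
$l{\left(2 \right)} \left(-26 - 113\right) = 2 \cdot 2 \left(7 + 2\right) \left(-26 - 113\right) = 2 \cdot 2 \cdot 9 \left(-139\right) = 36 \left(-139\right) = -5004$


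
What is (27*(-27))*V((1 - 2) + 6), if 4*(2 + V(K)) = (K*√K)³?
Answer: 1458 - 455625*√5/4 ≈ -2.5324e+5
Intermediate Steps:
V(K) = -2 + K^(9/2)/4 (V(K) = -2 + (K*√K)³/4 = -2 + (K^(3/2))³/4 = -2 + K^(9/2)/4)
(27*(-27))*V((1 - 2) + 6) = (27*(-27))*(-2 + ((1 - 2) + 6)^(9/2)/4) = -729*(-2 + (-1 + 6)^(9/2)/4) = -729*(-2 + 5^(9/2)/4) = -729*(-2 + (625*√5)/4) = -729*(-2 + 625*√5/4) = 1458 - 455625*√5/4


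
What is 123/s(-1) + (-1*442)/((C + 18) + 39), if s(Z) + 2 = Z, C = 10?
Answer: -3189/67 ≈ -47.597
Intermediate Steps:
s(Z) = -2 + Z
123/s(-1) + (-1*442)/((C + 18) + 39) = 123/(-2 - 1) + (-1*442)/((10 + 18) + 39) = 123/(-3) - 442/(28 + 39) = 123*(-⅓) - 442/67 = -41 - 442*1/67 = -41 - 442/67 = -3189/67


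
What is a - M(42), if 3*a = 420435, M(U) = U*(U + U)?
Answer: 136617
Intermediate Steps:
M(U) = 2*U² (M(U) = U*(2*U) = 2*U²)
a = 140145 (a = (⅓)*420435 = 140145)
a - M(42) = 140145 - 2*42² = 140145 - 2*1764 = 140145 - 1*3528 = 140145 - 3528 = 136617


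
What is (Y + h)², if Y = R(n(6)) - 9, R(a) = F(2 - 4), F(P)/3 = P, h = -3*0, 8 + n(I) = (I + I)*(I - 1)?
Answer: 225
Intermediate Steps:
n(I) = -8 + 2*I*(-1 + I) (n(I) = -8 + (I + I)*(I - 1) = -8 + (2*I)*(-1 + I) = -8 + 2*I*(-1 + I))
h = 0
F(P) = 3*P
R(a) = -6 (R(a) = 3*(2 - 4) = 3*(-2) = -6)
Y = -15 (Y = -6 - 9 = -15)
(Y + h)² = (-15 + 0)² = (-15)² = 225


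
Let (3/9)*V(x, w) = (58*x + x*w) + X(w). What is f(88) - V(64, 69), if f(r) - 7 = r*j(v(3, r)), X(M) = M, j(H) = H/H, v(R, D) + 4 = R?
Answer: -24496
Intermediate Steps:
v(R, D) = -4 + R
j(H) = 1
V(x, w) = 3*w + 174*x + 3*w*x (V(x, w) = 3*((58*x + x*w) + w) = 3*((58*x + w*x) + w) = 3*(w + 58*x + w*x) = 3*w + 174*x + 3*w*x)
f(r) = 7 + r (f(r) = 7 + r*1 = 7 + r)
f(88) - V(64, 69) = (7 + 88) - (3*69 + 174*64 + 3*69*64) = 95 - (207 + 11136 + 13248) = 95 - 1*24591 = 95 - 24591 = -24496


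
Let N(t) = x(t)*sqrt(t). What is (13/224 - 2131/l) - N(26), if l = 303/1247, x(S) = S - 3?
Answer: -595244029/67872 - 23*sqrt(26) ≈ -8887.4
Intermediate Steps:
x(S) = -3 + S
l = 303/1247 (l = 303*(1/1247) = 303/1247 ≈ 0.24298)
N(t) = sqrt(t)*(-3 + t) (N(t) = (-3 + t)*sqrt(t) = sqrt(t)*(-3 + t))
(13/224 - 2131/l) - N(26) = (13/224 - 2131/303/1247) - sqrt(26)*(-3 + 26) = (13*(1/224) - 2131*1247/303) - sqrt(26)*23 = (13/224 - 2657357/303) - 23*sqrt(26) = -595244029/67872 - 23*sqrt(26)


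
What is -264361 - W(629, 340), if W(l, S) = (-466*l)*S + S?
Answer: 99394059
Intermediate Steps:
W(l, S) = S - 466*S*l (W(l, S) = -466*S*l + S = S - 466*S*l)
-264361 - W(629, 340) = -264361 - 340*(1 - 466*629) = -264361 - 340*(1 - 293114) = -264361 - 340*(-293113) = -264361 - 1*(-99658420) = -264361 + 99658420 = 99394059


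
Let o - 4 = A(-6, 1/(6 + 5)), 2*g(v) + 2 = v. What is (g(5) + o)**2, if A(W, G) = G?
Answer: 15129/484 ≈ 31.258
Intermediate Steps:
g(v) = -1 + v/2
o = 45/11 (o = 4 + 1/(6 + 5) = 4 + 1/11 = 45/11 ≈ 4.0909)
(g(5) + o)**2 = ((-1 + (1/2)*5) + 45/11)**2 = ((-1 + 5/2) + 45/11)**2 = (3/2 + 45/11)**2 = (123/22)**2 = 15129/484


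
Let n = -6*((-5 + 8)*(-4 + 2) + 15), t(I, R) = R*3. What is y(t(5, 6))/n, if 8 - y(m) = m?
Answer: 5/27 ≈ 0.18519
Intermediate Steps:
t(I, R) = 3*R
y(m) = 8 - m
n = -54 (n = -6*(3*(-2) + 15) = -6*(-6 + 15) = -6*9 = -54)
y(t(5, 6))/n = (8 - 3*6)/(-54) = (8 - 1*18)*(-1/54) = (8 - 18)*(-1/54) = -10*(-1/54) = 5/27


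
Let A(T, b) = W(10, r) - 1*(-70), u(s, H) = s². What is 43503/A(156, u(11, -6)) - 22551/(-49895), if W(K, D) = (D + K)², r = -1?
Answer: 2173987386/7534145 ≈ 288.55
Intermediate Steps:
A(T, b) = 151 (A(T, b) = (-1 + 10)² - 1*(-70) = 9² + 70 = 81 + 70 = 151)
43503/A(156, u(11, -6)) - 22551/(-49895) = 43503/151 - 22551/(-49895) = 43503*(1/151) - 22551*(-1/49895) = 43503/151 + 22551/49895 = 2173987386/7534145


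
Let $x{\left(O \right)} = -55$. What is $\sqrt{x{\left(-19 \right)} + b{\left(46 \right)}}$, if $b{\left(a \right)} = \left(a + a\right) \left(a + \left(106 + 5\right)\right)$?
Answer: $\sqrt{14389} \approx 119.95$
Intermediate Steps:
$b{\left(a \right)} = 2 a \left(111 + a\right)$ ($b{\left(a \right)} = 2 a \left(a + 111\right) = 2 a \left(111 + a\right)$)
$\sqrt{x{\left(-19 \right)} + b{\left(46 \right)}} = \sqrt{-55 + 2 \cdot 46 \left(111 + 46\right)} = \sqrt{-55 + 2 \cdot 46 \cdot 157} = \sqrt{-55 + 14444} = \sqrt{14389}$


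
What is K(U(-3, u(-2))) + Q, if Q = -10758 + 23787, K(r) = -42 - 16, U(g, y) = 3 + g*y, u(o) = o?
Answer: 12971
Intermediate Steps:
K(r) = -58
Q = 13029
K(U(-3, u(-2))) + Q = -58 + 13029 = 12971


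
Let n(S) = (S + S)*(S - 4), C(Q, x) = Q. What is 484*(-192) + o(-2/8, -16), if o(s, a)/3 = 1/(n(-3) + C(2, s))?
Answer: -4088829/44 ≈ -92928.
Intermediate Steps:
n(S) = 2*S*(-4 + S) (n(S) = (2*S)*(-4 + S) = 2*S*(-4 + S))
o(s, a) = 3/44 (o(s, a) = 3/(2*(-3)*(-4 - 3) + 2) = 3/(2*(-3)*(-7) + 2) = 3/(42 + 2) = 3/44)
484*(-192) + o(-2/8, -16) = 484*(-192) + 3/44 = -92928 + 3/44 = -4088829/44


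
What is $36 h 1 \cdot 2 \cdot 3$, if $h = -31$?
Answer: $-6696$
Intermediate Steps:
$36 h 1 \cdot 2 \cdot 3 = 36 \left(-31\right) 1 \cdot 2 \cdot 3 = - 1116 \cdot 2 \cdot 3 = \left(-1116\right) 6 = -6696$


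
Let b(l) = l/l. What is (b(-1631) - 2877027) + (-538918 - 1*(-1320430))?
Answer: -2095514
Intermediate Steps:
b(l) = 1
(b(-1631) - 2877027) + (-538918 - 1*(-1320430)) = (1 - 2877027) + (-538918 - 1*(-1320430)) = -2877026 + (-538918 + 1320430) = -2877026 + 781512 = -2095514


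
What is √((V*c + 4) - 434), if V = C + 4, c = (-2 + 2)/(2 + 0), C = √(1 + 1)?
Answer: I*√430 ≈ 20.736*I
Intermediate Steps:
C = √2 ≈ 1.4142
c = 0 (c = 0/2 = 0*(½) = 0)
V = 4 + √2 (V = √2 + 4 = 4 + √2 ≈ 5.4142)
√((V*c + 4) - 434) = √(((4 + √2)*0 + 4) - 434) = √((0 + 4) - 434) = √(4 - 434) = √(-430) = I*√430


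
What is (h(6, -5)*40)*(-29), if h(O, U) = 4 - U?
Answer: -10440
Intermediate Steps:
(h(6, -5)*40)*(-29) = ((4 - 1*(-5))*40)*(-29) = ((4 + 5)*40)*(-29) = (9*40)*(-29) = 360*(-29) = -10440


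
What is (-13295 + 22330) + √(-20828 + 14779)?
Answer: 9035 + I*√6049 ≈ 9035.0 + 77.775*I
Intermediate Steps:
(-13295 + 22330) + √(-20828 + 14779) = 9035 + √(-6049) = 9035 + I*√6049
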